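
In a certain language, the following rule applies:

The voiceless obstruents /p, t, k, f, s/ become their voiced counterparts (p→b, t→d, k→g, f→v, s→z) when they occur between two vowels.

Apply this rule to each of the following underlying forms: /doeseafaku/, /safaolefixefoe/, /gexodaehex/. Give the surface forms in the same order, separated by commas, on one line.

doezeavagu, savaolevixevoe, gexodaehex

/doeseafaku/: /s/ is a voiceless obstruent between vowels /e/ and /e/, so it voices to [z]. /f/ is a voiceless obstruent between vowels /a/ and /a/, so it voices to [v]. /k/ is a voiceless obstruent between vowels /a/ and /u/, so it voices to [g]. → [doezeavagu].
/safaolefixefoe/: /f/ is a voiceless obstruent between vowels /a/ and /a/, so it voices to [v]. /f/ is a voiceless obstruent between vowels /e/ and /i/, so it voices to [v]. /f/ is a voiceless obstruent between vowels /e/ and /o/, so it voices to [v]. → [savaolevixevoe].
/gexodaehex/: the rule's environment is not met; surfaces unchanged as [gexodaehex].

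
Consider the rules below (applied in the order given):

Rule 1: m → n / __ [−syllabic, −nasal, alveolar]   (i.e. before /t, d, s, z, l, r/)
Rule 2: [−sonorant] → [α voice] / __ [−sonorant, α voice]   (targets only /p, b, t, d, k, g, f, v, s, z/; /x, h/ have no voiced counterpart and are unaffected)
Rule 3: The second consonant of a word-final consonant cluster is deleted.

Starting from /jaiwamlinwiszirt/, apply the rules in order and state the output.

Rule 1 (nasal place assimilation): /m/ precedes the alveolar consonant /l/, so it assimilates in place to [n]. /jaiwamlinwiszirt/ → jaiwanlinwiszirt.
Rule 2 (regressive voicing assimilation): /s/ precedes the voiced obstruent /z/, so it voices to [z] by assimilation. /jaiwanlinwiszirt/ → jaiwanlinwizzirt.
Rule 3 (final cluster simplification): /t/ is the second consonant of a word-final cluster /rt/, so it deletes. /jaiwanlinwizzirt/ → jaiwanlinwizzir.

jaiwanlinwizzir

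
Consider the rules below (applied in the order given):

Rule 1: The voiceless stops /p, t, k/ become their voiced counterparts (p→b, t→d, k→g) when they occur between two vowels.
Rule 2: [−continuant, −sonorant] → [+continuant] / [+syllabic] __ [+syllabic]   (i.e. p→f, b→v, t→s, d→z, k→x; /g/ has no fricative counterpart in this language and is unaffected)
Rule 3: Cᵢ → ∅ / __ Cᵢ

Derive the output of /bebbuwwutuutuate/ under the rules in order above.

Rule 1 (intervocalic voicing): /t/ is a voiceless stop between vowels /u/ and /u/, so it voices to [d]. /t/ is a voiceless stop between vowels /u/ and /u/, so it voices to [d]. /t/ is a voiceless stop between vowels /a/ and /e/, so it voices to [d]. /bebbuwwutuutuate/ → bebbuwwuduuduade.
Rule 2 (intervocalic spirantization): /d/ is a stop between vowels /u/ and /u/, so it spirantizes to the fricative [z]. /d/ is a stop between vowels /u/ and /u/, so it spirantizes to the fricative [z]. /d/ is a stop between vowels /a/ and /e/, so it spirantizes to the fricative [z]. /bebbuwwuduuduade/ → bebbuwwuzuuzuaze.
Rule 3 (degemination): /bb/ is a geminate; the first /b/ deletes. /ww/ is a geminate; the first /w/ deletes. /bebbuwwuzuuzuaze/ → bebuwuzuuzuaze.

bebuwuzuuzuaze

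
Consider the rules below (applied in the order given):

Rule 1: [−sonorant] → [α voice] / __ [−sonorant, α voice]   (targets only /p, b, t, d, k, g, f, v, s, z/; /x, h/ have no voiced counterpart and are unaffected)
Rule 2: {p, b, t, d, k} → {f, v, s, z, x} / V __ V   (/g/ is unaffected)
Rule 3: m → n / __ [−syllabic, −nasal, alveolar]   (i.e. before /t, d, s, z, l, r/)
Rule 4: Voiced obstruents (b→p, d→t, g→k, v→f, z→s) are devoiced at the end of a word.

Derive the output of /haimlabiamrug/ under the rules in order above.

hainlavianruk

Rule 1 (regressive voicing assimilation): no segment meets the environment; /haimlabiamrug/ is unchanged.
Rule 2 (intervocalic spirantization): /b/ is a stop between vowels /a/ and /i/, so it spirantizes to the fricative [v]. /haimlabiamrug/ → haimlaviamrug.
Rule 3 (nasal place assimilation): /m/ precedes the alveolar consonant /l/, so it assimilates in place to [n]. /m/ precedes the alveolar consonant /r/, so it assimilates in place to [n]. /haimlaviamrug/ → hainlavianrug.
Rule 4 (final devoicing): /g/ is a voiced obstruent in word-final position, so it devoices to [k]. /hainlavianrug/ → hainlavianruk.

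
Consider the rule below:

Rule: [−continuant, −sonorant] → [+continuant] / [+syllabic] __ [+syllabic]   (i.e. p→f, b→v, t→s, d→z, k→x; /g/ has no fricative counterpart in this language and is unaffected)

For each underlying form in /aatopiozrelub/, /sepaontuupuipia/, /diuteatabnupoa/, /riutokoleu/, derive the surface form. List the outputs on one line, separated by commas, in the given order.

/aatopiozrelub/: /t/ is a stop between vowels /a/ and /o/, so it spirantizes to the fricative [s]. /p/ is a stop between vowels /o/ and /i/, so it spirantizes to the fricative [f]. → [aasofiozrelub].
/sepaontuupuipia/: /p/ is a stop between vowels /e/ and /a/, so it spirantizes to the fricative [f]. /p/ is a stop between vowels /u/ and /u/, so it spirantizes to the fricative [f]. /p/ is a stop between vowels /i/ and /i/, so it spirantizes to the fricative [f]. → [sefaontuufuifia].
/diuteatabnupoa/: /t/ is a stop between vowels /u/ and /e/, so it spirantizes to the fricative [s]. /t/ is a stop between vowels /a/ and /a/, so it spirantizes to the fricative [s]. /p/ is a stop between vowels /u/ and /o/, so it spirantizes to the fricative [f]. → [diuseasabnufoa].
/riutokoleu/: /t/ is a stop between vowels /u/ and /o/, so it spirantizes to the fricative [s]. /k/ is a stop between vowels /o/ and /o/, so it spirantizes to the fricative [x]. → [riusoxoleu].

aasofiozrelub, sefaontuufuifia, diuseasabnufoa, riusoxoleu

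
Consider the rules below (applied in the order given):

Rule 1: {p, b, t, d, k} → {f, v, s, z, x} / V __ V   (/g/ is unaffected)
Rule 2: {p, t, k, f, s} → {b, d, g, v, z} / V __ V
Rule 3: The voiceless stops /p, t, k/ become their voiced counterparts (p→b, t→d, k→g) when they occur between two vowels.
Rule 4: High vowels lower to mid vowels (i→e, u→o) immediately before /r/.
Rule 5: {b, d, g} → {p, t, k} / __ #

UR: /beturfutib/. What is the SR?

Rule 1 (intervocalic spirantization): /t/ is a stop between vowels /e/ and /u/, so it spirantizes to the fricative [s]. /t/ is a stop between vowels /u/ and /i/, so it spirantizes to the fricative [s]. /beturfutib/ → besurfusib.
Rule 2 (intervocalic voicing): /s/ is a voiceless obstruent between vowels /e/ and /u/, so it voices to [z]. /s/ is a voiceless obstruent between vowels /u/ and /i/, so it voices to [z]. /besurfusib/ → bezurfuzib.
Rule 3 (intervocalic voicing): no segment meets the environment; /bezurfuzib/ is unchanged.
Rule 4 (pre-rhotic lowering): /u/ is a high vowel immediately before /r/, so it lowers to [o]. /bezurfuzib/ → bezorfuzib.
Rule 5 (final devoicing): /b/ is a voiced stop in word-final position, so it devoices to [p]. /bezorfuzib/ → bezorfuzip.

bezorfuzip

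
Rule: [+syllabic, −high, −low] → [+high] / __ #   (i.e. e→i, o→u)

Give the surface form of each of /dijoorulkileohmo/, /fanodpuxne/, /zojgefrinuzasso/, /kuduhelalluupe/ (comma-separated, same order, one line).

dijoorulkileohmu, fanodpuxni, zojgefrinuzassu, kuduhelalluupi

/dijoorulkileohmo/: /o/ is a mid vowel in word-final position, so it raises to [u]. → [dijoorulkileohmu].
/fanodpuxne/: /e/ is a mid vowel in word-final position, so it raises to [i]. → [fanodpuxni].
/zojgefrinuzasso/: /o/ is a mid vowel in word-final position, so it raises to [u]. → [zojgefrinuzassu].
/kuduhelalluupe/: /e/ is a mid vowel in word-final position, so it raises to [i]. → [kuduhelalluupi].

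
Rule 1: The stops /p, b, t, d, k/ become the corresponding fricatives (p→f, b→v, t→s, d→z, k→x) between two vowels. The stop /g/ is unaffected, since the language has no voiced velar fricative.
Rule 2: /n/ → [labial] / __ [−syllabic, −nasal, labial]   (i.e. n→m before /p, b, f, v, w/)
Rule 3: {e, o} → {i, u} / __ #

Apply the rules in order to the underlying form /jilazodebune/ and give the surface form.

jilazozevuni

Rule 1 (intervocalic spirantization): /d/ is a stop between vowels /o/ and /e/, so it spirantizes to the fricative [z]. /b/ is a stop between vowels /e/ and /u/, so it spirantizes to the fricative [v]. /jilazodebune/ → jilazozevune.
Rule 2 (nasal place assimilation): no segment meets the environment; /jilazozevune/ is unchanged.
Rule 3 (final vowel raising): /e/ is a mid vowel in word-final position, so it raises to [i]. /jilazozevune/ → jilazozevuni.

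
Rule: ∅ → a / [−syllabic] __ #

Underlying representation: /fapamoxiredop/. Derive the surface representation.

the form ends in the consonant /p/, so [a] is inserted word-finally.
Surface form: [fapamoxiredopa].

fapamoxiredopa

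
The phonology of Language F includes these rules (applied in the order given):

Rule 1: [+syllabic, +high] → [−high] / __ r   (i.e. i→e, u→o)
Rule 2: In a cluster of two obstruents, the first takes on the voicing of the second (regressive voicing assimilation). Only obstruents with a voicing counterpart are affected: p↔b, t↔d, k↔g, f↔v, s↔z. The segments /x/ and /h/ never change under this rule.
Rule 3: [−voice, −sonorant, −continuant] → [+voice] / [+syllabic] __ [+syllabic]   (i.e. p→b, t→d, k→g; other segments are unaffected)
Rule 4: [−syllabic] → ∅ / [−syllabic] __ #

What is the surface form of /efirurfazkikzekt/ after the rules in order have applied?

eferorfaskigzek

Rule 1 (pre-rhotic lowering): /i/ is a high vowel immediately before /r/, so it lowers to [e]. /u/ is a high vowel immediately before /r/, so it lowers to [o]. /efirurfazkikzekt/ → eferorfazkikzekt.
Rule 2 (regressive voicing assimilation): /z/ precedes the voiceless obstruent /k/, so it devoices to [s] by assimilation. /k/ precedes the voiced obstruent /z/, so it voices to [g] by assimilation. /eferorfazkikzekt/ → eferorfaskigzekt.
Rule 3 (intervocalic voicing): no segment meets the environment; /eferorfaskigzekt/ is unchanged.
Rule 4 (final cluster simplification): /t/ is the second consonant of a word-final cluster /kt/, so it deletes. /eferorfaskigzekt/ → eferorfaskigzek.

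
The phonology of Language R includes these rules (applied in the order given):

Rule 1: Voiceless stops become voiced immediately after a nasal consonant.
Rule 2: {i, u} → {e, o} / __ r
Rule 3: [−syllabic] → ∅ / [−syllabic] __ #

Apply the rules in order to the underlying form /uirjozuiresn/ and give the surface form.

Rule 1 (post-nasal voicing): no segment meets the environment; /uirjozuiresn/ is unchanged.
Rule 2 (pre-rhotic lowering): /i/ is a high vowel immediately before /r/, so it lowers to [e]. /i/ is a high vowel immediately before /r/, so it lowers to [e]. /uirjozuiresn/ → uerjozueresn.
Rule 3 (final cluster simplification): /n/ is the second consonant of a word-final cluster /sn/, so it deletes. /uerjozueresn/ → uerjozueres.

uerjozueres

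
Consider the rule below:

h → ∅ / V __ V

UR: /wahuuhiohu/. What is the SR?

/h/ occurs between vowels /a/ and /u/, so it deletes.
/h/ occurs between vowels /u/ and /i/, so it deletes.
/h/ occurs between vowels /o/ and /u/, so it deletes.
Surface form: [wauuiou].

wauuiou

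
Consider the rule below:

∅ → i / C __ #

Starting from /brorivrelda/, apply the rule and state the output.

No segment of /brorivrelda/ meets the structural description of the rule, so the form surfaces unchanged.

brorivrelda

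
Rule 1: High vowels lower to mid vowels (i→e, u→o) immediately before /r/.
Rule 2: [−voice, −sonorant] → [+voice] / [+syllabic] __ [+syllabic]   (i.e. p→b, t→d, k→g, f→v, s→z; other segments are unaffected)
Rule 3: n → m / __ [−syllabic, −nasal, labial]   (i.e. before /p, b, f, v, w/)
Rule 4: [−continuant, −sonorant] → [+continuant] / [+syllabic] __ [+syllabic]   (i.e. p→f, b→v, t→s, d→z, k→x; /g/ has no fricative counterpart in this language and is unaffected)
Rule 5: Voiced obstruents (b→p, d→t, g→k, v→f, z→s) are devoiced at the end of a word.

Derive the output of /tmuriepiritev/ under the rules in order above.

Rule 1 (pre-rhotic lowering): /u/ is a high vowel immediately before /r/, so it lowers to [o]. /i/ is a high vowel immediately before /r/, so it lowers to [e]. /tmuriepiritev/ → tmorieperitev.
Rule 2 (intervocalic voicing): /p/ is a voiceless obstruent between vowels /e/ and /e/, so it voices to [b]. /t/ is a voiceless obstruent between vowels /i/ and /e/, so it voices to [d]. /tmorieperitev/ → tmorieberidev.
Rule 3 (nasal place assimilation): no segment meets the environment; /tmorieberidev/ is unchanged.
Rule 4 (intervocalic spirantization): /b/ is a stop between vowels /e/ and /e/, so it spirantizes to the fricative [v]. /d/ is a stop between vowels /i/ and /e/, so it spirantizes to the fricative [z]. /tmorieberidev/ → tmorieverizev.
Rule 5 (final devoicing): /v/ is a voiced obstruent in word-final position, so it devoices to [f]. /tmorieverizev/ → tmorieverizef.

tmorieverizef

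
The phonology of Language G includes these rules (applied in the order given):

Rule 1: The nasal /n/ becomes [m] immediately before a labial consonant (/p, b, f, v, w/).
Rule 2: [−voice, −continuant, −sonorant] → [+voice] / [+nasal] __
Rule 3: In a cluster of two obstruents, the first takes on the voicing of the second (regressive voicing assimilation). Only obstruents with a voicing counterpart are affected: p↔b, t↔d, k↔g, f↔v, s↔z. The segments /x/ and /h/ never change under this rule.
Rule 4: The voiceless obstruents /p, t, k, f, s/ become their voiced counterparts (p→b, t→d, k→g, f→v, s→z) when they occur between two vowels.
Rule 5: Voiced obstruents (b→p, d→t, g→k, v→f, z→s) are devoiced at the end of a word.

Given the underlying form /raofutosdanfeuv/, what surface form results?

Rule 1 (nasal place assimilation): /n/ precedes the labial consonant /f/, so it assimilates in place to [m]. /raofutosdanfeuv/ → raofutosdamfeuv.
Rule 2 (post-nasal voicing): no segment meets the environment; /raofutosdamfeuv/ is unchanged.
Rule 3 (regressive voicing assimilation): /s/ precedes the voiced obstruent /d/, so it voices to [z] by assimilation. /raofutosdamfeuv/ → raofutozdamfeuv.
Rule 4 (intervocalic voicing): /f/ is a voiceless obstruent between vowels /o/ and /u/, so it voices to [v]. /t/ is a voiceless obstruent between vowels /u/ and /o/, so it voices to [d]. /raofutozdamfeuv/ → raovudozdamfeuv.
Rule 5 (final devoicing): /v/ is a voiced obstruent in word-final position, so it devoices to [f]. /raovudozdamfeuv/ → raovudozdamfeuf.

raovudozdamfeuf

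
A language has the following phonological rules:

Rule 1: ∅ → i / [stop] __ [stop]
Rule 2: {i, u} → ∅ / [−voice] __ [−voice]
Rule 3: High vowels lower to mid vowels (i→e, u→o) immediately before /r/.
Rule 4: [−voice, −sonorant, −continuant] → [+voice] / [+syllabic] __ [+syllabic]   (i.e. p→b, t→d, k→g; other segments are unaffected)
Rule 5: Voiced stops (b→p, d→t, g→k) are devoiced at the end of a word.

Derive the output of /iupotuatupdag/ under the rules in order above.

Rule 1 (stop-cluster i-epenthesis): /p/ and /d/ form a stop–stop cluster, so [i] is inserted between them. /iupotuatupdag/ → iupotuatupidag.
Rule 2 (high vowel syncope): /u/ is a high vowel flanked by voiceless consonants /t/ and /p/, so it deletes. /iupotuatupidag/ → iupotuatpidag.
Rule 3 (pre-rhotic lowering): no segment meets the environment; /iupotuatpidag/ is unchanged.
Rule 4 (intervocalic voicing): /p/ is a voiceless stop between vowels /u/ and /o/, so it voices to [b]. /t/ is a voiceless stop between vowels /o/ and /u/, so it voices to [d]. /iupotuatpidag/ → iuboduatpidag.
Rule 5 (final devoicing): /g/ is a voiced stop in word-final position, so it devoices to [k]. /iuboduatpidag/ → iuboduatpidak.

iuboduatpidak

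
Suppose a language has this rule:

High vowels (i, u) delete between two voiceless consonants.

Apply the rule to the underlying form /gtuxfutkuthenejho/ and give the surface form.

/u/ is a high vowel flanked by voiceless consonants /t/ and /x/, so it deletes.
/u/ is a high vowel flanked by voiceless consonants /f/ and /t/, so it deletes.
/u/ is a high vowel flanked by voiceless consonants /k/ and /t/, so it deletes.
Surface form: [gtxftkthenejho].

gtxftkthenejho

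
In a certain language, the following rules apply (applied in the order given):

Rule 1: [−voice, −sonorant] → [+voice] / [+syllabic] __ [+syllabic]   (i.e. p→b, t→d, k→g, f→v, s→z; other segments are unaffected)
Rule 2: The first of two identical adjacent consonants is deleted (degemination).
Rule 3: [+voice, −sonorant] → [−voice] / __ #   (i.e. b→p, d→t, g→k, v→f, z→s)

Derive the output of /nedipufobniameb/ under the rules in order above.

Rule 1 (intervocalic voicing): /p/ is a voiceless obstruent between vowels /i/ and /u/, so it voices to [b]. /f/ is a voiceless obstruent between vowels /u/ and /o/, so it voices to [v]. /nedipufobniameb/ → nedibuvobniameb.
Rule 2 (degemination): no segment meets the environment; /nedibuvobniameb/ is unchanged.
Rule 3 (final devoicing): /b/ is a voiced obstruent in word-final position, so it devoices to [p]. /nedibuvobniameb/ → nedibuvobniamep.

nedibuvobniamep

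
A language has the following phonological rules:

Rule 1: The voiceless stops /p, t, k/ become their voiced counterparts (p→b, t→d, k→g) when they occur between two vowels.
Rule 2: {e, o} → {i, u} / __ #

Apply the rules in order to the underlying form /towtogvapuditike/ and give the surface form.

Rule 1 (intervocalic voicing): /p/ is a voiceless stop between vowels /a/ and /u/, so it voices to [b]. /t/ is a voiceless stop between vowels /i/ and /i/, so it voices to [d]. /k/ is a voiceless stop between vowels /i/ and /e/, so it voices to [g]. /towtogvapuditike/ → towtogvabudidige.
Rule 2 (final vowel raising): /e/ is a mid vowel in word-final position, so it raises to [i]. /towtogvabudidige/ → towtogvabudidigi.

towtogvabudidigi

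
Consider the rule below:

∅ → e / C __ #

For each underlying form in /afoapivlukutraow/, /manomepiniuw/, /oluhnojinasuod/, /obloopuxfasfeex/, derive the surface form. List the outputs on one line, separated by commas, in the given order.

/afoapivlukutraow/: the form ends in the consonant /w/, so [e] is inserted word-finally. → [afoapivlukutraowe].
/manomepiniuw/: the form ends in the consonant /w/, so [e] is inserted word-finally. → [manomepiniuwe].
/oluhnojinasuod/: the form ends in the consonant /d/, so [e] is inserted word-finally. → [oluhnojinasuode].
/obloopuxfasfeex/: the form ends in the consonant /x/, so [e] is inserted word-finally. → [obloopuxfasfeexe].

afoapivlukutraowe, manomepiniuwe, oluhnojinasuode, obloopuxfasfeexe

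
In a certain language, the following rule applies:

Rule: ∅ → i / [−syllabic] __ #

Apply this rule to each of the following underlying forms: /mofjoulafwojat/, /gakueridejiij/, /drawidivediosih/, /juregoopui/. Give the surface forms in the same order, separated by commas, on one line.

mofjoulafwojati, gakueridejiiji, drawidivediosihi, juregoopui

/mofjoulafwojat/: the form ends in the consonant /t/, so [i] is inserted word-finally. → [mofjoulafwojati].
/gakueridejiij/: the form ends in the consonant /j/, so [i] is inserted word-finally. → [gakueridejiiji].
/drawidivediosih/: the form ends in the consonant /h/, so [i] is inserted word-finally. → [drawidivediosihi].
/juregoopui/: the rule's environment is not met; surfaces unchanged as [juregoopui].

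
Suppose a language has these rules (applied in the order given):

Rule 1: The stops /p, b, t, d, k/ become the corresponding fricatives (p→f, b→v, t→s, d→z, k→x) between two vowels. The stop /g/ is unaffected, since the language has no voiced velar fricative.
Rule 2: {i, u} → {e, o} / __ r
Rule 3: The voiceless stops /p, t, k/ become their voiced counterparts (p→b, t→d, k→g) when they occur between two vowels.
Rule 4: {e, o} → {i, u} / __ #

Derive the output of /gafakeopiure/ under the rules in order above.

Rule 1 (intervocalic spirantization): /k/ is a stop between vowels /a/ and /e/, so it spirantizes to the fricative [x]. /p/ is a stop between vowels /o/ and /i/, so it spirantizes to the fricative [f]. /gafakeopiure/ → gafaxeofiure.
Rule 2 (pre-rhotic lowering): /u/ is a high vowel immediately before /r/, so it lowers to [o]. /gafaxeofiure/ → gafaxeofiore.
Rule 3 (intervocalic voicing): no segment meets the environment; /gafaxeofiore/ is unchanged.
Rule 4 (final vowel raising): /e/ is a mid vowel in word-final position, so it raises to [i]. /gafaxeofiore/ → gafaxeofiori.

gafaxeofiori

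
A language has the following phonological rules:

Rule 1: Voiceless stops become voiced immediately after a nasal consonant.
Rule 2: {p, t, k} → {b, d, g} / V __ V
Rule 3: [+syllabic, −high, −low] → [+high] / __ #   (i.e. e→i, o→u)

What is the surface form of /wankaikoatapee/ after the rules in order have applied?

wangaigoadabei

Rule 1 (post-nasal voicing): /k/ is a voiceless stop immediately after the nasal /n/, so it voices to [g]. /wankaikoatapee/ → wangaikoatapee.
Rule 2 (intervocalic voicing): /k/ is a voiceless stop between vowels /i/ and /o/, so it voices to [g]. /t/ is a voiceless stop between vowels /a/ and /a/, so it voices to [d]. /p/ is a voiceless stop between vowels /a/ and /e/, so it voices to [b]. /wangaikoatapee/ → wangaigoadabee.
Rule 3 (final vowel raising): /e/ is a mid vowel in word-final position, so it raises to [i]. /wangaigoadabee/ → wangaigoadabei.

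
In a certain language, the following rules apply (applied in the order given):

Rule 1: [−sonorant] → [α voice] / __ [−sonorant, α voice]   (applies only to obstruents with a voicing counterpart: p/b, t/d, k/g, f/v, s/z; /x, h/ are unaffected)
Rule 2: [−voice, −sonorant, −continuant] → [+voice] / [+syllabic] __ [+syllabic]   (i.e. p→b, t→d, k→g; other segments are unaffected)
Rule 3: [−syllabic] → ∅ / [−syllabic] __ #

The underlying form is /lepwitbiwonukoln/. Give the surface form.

Rule 1 (regressive voicing assimilation): /t/ precedes the voiced obstruent /b/, so it voices to [d] by assimilation. /lepwitbiwonukoln/ → lepwidbiwonukoln.
Rule 2 (intervocalic voicing): /k/ is a voiceless stop between vowels /u/ and /o/, so it voices to [g]. /lepwidbiwonukoln/ → lepwidbiwonugoln.
Rule 3 (final cluster simplification): /n/ is the second consonant of a word-final cluster /ln/, so it deletes. /lepwidbiwonugoln/ → lepwidbiwonugol.

lepwidbiwonugol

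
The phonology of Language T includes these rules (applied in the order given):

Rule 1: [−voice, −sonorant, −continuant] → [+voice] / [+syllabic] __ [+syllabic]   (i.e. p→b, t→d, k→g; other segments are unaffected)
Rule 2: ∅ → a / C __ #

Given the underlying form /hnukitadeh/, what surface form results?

Rule 1 (intervocalic voicing): /k/ is a voiceless stop between vowels /u/ and /i/, so it voices to [g]. /t/ is a voiceless stop between vowels /i/ and /a/, so it voices to [d]. /hnukitadeh/ → hnugidadeh.
Rule 2 (final a-epenthesis): the form ends in the consonant /h/, so [a] is inserted word-finally. /hnugidadeh/ → hnugidadeha.

hnugidadeha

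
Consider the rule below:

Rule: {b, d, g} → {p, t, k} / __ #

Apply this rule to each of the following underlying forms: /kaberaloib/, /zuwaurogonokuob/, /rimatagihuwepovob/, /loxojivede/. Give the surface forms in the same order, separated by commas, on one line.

kaberaloip, zuwaurogonokuop, rimatagihuwepovop, loxojivede

/kaberaloib/: /b/ is a voiced stop in word-final position, so it devoices to [p]. → [kaberaloip].
/zuwaurogonokuob/: /b/ is a voiced stop in word-final position, so it devoices to [p]. → [zuwaurogonokuop].
/rimatagihuwepovob/: /b/ is a voiced stop in word-final position, so it devoices to [p]. → [rimatagihuwepovop].
/loxojivede/: the rule's environment is not met; surfaces unchanged as [loxojivede].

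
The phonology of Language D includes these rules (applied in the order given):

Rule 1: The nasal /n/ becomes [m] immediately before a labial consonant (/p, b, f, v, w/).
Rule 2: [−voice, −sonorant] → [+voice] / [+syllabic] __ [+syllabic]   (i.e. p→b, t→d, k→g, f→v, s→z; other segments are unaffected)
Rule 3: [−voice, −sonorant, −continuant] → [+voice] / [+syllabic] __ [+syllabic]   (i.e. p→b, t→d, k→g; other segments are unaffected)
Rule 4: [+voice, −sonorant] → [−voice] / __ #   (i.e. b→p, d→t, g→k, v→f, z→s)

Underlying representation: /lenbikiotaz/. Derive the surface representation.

Rule 1 (nasal place assimilation): /n/ precedes the labial consonant /b/, so it assimilates in place to [m]. /lenbikiotaz/ → lembikiotaz.
Rule 2 (intervocalic voicing): /k/ is a voiceless obstruent between vowels /i/ and /i/, so it voices to [g]. /t/ is a voiceless obstruent between vowels /o/ and /a/, so it voices to [d]. /lembikiotaz/ → lembigiodaz.
Rule 3 (intervocalic voicing): no segment meets the environment; /lembigiodaz/ is unchanged.
Rule 4 (final devoicing): /z/ is a voiced obstruent in word-final position, so it devoices to [s]. /lembigiodaz/ → lembigiodas.

lembigiodas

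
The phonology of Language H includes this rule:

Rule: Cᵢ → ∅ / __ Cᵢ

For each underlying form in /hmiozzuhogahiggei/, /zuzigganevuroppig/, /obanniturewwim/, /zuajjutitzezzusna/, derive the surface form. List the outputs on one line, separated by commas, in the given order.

/hmiozzuhogahiggei/: /zz/ is a geminate; the first /z/ deletes. /gg/ is a geminate; the first /g/ deletes. → [hmiozuhogahigei].
/zuzigganevuroppig/: /gg/ is a geminate; the first /g/ deletes. /pp/ is a geminate; the first /p/ deletes. → [zuziganevuropig].
/obanniturewwim/: /nn/ is a geminate; the first /n/ deletes. /ww/ is a geminate; the first /w/ deletes. → [obaniturewim].
/zuajjutitzezzusna/: /jj/ is a geminate; the first /j/ deletes. /zz/ is a geminate; the first /z/ deletes. → [zuajutitzezusna].

hmiozuhogahigei, zuziganevuropig, obaniturewim, zuajutitzezusna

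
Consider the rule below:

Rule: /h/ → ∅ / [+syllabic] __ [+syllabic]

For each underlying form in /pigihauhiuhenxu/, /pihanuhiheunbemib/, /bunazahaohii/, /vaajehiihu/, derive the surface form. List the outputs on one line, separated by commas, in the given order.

/pigihauhiuhenxu/: /h/ occurs between vowels /i/ and /a/, so it deletes. /h/ occurs between vowels /u/ and /i/, so it deletes. /h/ occurs between vowels /u/ and /e/, so it deletes. → [pigiauiuenxu].
/pihanuhiheunbemib/: /h/ occurs between vowels /i/ and /a/, so it deletes. /h/ occurs between vowels /u/ and /i/, so it deletes. /h/ occurs between vowels /i/ and /e/, so it deletes. → [pianuieunbemib].
/bunazahaohii/: /h/ occurs between vowels /a/ and /a/, so it deletes. /h/ occurs between vowels /o/ and /i/, so it deletes. → [bunazaaoii].
/vaajehiihu/: /h/ occurs between vowels /e/ and /i/, so it deletes. /h/ occurs between vowels /i/ and /u/, so it deletes. → [vaajeiiu].

pigiauiuenxu, pianuieunbemib, bunazaaoii, vaajeiiu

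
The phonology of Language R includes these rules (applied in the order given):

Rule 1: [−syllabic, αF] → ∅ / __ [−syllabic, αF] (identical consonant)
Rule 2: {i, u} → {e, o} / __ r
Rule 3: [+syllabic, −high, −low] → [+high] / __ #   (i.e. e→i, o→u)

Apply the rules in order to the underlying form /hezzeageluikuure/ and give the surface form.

Rule 1 (degemination): /zz/ is a geminate; the first /z/ deletes. /hezzeageluikuure/ → hezeageluikuure.
Rule 2 (pre-rhotic lowering): /u/ is a high vowel immediately before /r/, so it lowers to [o]. /hezeageluikuure/ → hezeageluikuore.
Rule 3 (final vowel raising): /e/ is a mid vowel in word-final position, so it raises to [i]. /hezeageluikuore/ → hezeageluikuori.

hezeageluikuori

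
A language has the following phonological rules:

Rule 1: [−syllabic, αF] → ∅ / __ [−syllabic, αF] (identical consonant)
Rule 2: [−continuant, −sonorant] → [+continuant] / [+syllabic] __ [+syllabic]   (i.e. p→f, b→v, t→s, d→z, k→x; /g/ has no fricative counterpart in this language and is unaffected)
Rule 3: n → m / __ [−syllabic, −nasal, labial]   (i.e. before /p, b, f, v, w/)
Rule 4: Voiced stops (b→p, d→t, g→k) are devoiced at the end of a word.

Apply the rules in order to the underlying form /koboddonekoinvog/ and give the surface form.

kovozonexoimvok

Rule 1 (degemination): /dd/ is a geminate; the first /d/ deletes. /koboddonekoinvog/ → kobodonekoinvog.
Rule 2 (intervocalic spirantization): /b/ is a stop between vowels /o/ and /o/, so it spirantizes to the fricative [v]. /d/ is a stop between vowels /o/ and /o/, so it spirantizes to the fricative [z]. /k/ is a stop between vowels /e/ and /o/, so it spirantizes to the fricative [x]. /kobodonekoinvog/ → kovozonexoinvog.
Rule 3 (nasal place assimilation): /n/ precedes the labial consonant /v/, so it assimilates in place to [m]. /kovozonexoinvog/ → kovozonexoimvog.
Rule 4 (final devoicing): /g/ is a voiced stop in word-final position, so it devoices to [k]. /kovozonexoimvog/ → kovozonexoimvok.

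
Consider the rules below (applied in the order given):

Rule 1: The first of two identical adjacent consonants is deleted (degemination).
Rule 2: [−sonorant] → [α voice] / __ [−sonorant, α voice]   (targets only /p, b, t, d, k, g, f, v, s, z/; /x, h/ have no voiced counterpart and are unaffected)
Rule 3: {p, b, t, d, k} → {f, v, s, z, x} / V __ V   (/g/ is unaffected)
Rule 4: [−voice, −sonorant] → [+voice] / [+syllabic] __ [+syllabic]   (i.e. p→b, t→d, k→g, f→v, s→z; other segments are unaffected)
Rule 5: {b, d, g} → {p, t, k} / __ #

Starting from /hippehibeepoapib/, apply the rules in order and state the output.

hivehiveevoavip

Rule 1 (degemination): /pp/ is a geminate; the first /p/ deletes. /hippehibeepoapib/ → hipehibeepoapib.
Rule 2 (regressive voicing assimilation): no segment meets the environment; /hipehibeepoapib/ is unchanged.
Rule 3 (intervocalic spirantization): /p/ is a stop between vowels /i/ and /e/, so it spirantizes to the fricative [f]. /b/ is a stop between vowels /i/ and /e/, so it spirantizes to the fricative [v]. /p/ is a stop between vowels /e/ and /o/, so it spirantizes to the fricative [f]. /p/ is a stop between vowels /a/ and /i/, so it spirantizes to the fricative [f]. /hipehibeepoapib/ → hifehiveefoafib.
Rule 4 (intervocalic voicing): /f/ is a voiceless obstruent between vowels /i/ and /e/, so it voices to [v]. /f/ is a voiceless obstruent between vowels /e/ and /o/, so it voices to [v]. /f/ is a voiceless obstruent between vowels /a/ and /i/, so it voices to [v]. /hifehiveefoafib/ → hivehiveevoavib.
Rule 5 (final devoicing): /b/ is a voiced stop in word-final position, so it devoices to [p]. /hivehiveevoavib/ → hivehiveevoavip.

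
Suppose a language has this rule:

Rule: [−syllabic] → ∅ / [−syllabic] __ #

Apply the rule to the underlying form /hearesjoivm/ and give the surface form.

hearesjoiv

/m/ is the second consonant of a word-final cluster /vm/, so it deletes.
The other instances of /h/, /r/, /s/, /j/, /v/ do not occur in the required environment and remain unchanged.
Surface form: [hearesjoiv].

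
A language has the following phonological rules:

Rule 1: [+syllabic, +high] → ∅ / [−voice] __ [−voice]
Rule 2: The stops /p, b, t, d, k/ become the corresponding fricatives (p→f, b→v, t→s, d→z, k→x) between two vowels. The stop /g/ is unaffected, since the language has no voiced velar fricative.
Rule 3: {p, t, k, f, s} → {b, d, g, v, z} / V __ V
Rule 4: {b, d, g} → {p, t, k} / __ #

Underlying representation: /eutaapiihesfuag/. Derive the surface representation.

Rule 1 (high vowel syncope): no segment meets the environment; /eutaapiihesfuag/ is unchanged.
Rule 2 (intervocalic spirantization): /t/ is a stop between vowels /u/ and /a/, so it spirantizes to the fricative [s]. /p/ is a stop between vowels /a/ and /i/, so it spirantizes to the fricative [f]. /eutaapiihesfuag/ → eusaafiihesfuag.
Rule 3 (intervocalic voicing): /s/ is a voiceless obstruent between vowels /u/ and /a/, so it voices to [z]. /f/ is a voiceless obstruent between vowels /a/ and /i/, so it voices to [v]. /eusaafiihesfuag/ → euzaaviihesfuag.
Rule 4 (final devoicing): /g/ is a voiced stop in word-final position, so it devoices to [k]. /euzaaviihesfuag/ → euzaaviihesfuak.

euzaaviihesfuak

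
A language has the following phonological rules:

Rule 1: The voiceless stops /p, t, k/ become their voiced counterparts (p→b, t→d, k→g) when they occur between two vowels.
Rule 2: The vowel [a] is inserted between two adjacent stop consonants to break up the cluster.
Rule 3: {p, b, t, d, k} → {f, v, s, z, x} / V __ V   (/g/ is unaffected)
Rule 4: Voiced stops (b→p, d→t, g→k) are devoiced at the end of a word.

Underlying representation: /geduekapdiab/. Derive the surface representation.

gezuegafaziap

Rule 1 (intervocalic voicing): /k/ is a voiceless stop between vowels /e/ and /a/, so it voices to [g]. /geduekapdiab/ → geduegapdiab.
Rule 2 (stop-cluster a-epenthesis): /p/ and /d/ form a stop–stop cluster, so [a] is inserted between them. /geduegapdiab/ → geduegapadiab.
Rule 3 (intervocalic spirantization): /d/ is a stop between vowels /e/ and /u/, so it spirantizes to the fricative [z]. /p/ is a stop between vowels /a/ and /a/, so it spirantizes to the fricative [f]. /d/ is a stop between vowels /a/ and /i/, so it spirantizes to the fricative [z]. /geduegapadiab/ → gezuegafaziab.
Rule 4 (final devoicing): /b/ is a voiced stop in word-final position, so it devoices to [p]. /gezuegafaziab/ → gezuegafaziap.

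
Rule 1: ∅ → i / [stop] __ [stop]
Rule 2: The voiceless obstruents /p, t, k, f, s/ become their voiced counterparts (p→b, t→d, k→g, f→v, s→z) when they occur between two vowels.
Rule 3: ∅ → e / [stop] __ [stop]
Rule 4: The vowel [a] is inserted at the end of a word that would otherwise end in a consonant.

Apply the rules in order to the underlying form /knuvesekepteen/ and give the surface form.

knuvezegebideena

Rule 1 (stop-cluster i-epenthesis): /p/ and /t/ form a stop–stop cluster, so [i] is inserted between them. /knuvesekepteen/ → knuvesekepiteen.
Rule 2 (intervocalic voicing): /s/ is a voiceless obstruent between vowels /e/ and /e/, so it voices to [z]. /k/ is a voiceless obstruent between vowels /e/ and /e/, so it voices to [g]. /p/ is a voiceless obstruent between vowels /e/ and /i/, so it voices to [b]. /t/ is a voiceless obstruent between vowels /i/ and /e/, so it voices to [d]. /knuvesekepiteen/ → knuvezegebideen.
Rule 3 (stop-cluster e-epenthesis): no segment meets the environment; /knuvezegebideen/ is unchanged.
Rule 4 (final a-epenthesis): the form ends in the consonant /n/, so [a] is inserted word-finally. /knuvezegebideen/ → knuvezegebideena.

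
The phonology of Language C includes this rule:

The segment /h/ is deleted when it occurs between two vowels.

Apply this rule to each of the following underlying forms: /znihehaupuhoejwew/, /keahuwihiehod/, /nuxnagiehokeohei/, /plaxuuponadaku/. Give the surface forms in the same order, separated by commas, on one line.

znieaupuoejwew, keauwiieod, nuxnagieokeoei, plaxuuponadaku

/znihehaupuhoejwew/: /h/ occurs between vowels /i/ and /e/, so it deletes. /h/ occurs between vowels /e/ and /a/, so it deletes. /h/ occurs between vowels /u/ and /o/, so it deletes. → [znieaupuoejwew].
/keahuwihiehod/: /h/ occurs between vowels /a/ and /u/, so it deletes. /h/ occurs between vowels /i/ and /i/, so it deletes. /h/ occurs between vowels /e/ and /o/, so it deletes. → [keauwiieod].
/nuxnagiehokeohei/: /h/ occurs between vowels /e/ and /o/, so it deletes. /h/ occurs between vowels /o/ and /e/, so it deletes. → [nuxnagieokeoei].
/plaxuuponadaku/: the rule's environment is not met; surfaces unchanged as [plaxuuponadaku].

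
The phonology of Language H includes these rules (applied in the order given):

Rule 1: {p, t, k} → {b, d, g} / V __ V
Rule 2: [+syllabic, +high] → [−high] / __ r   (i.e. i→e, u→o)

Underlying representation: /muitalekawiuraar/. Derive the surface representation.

Rule 1 (intervocalic voicing): /t/ is a voiceless stop between vowels /i/ and /a/, so it voices to [d]. /k/ is a voiceless stop between vowels /e/ and /a/, so it voices to [g]. /muitalekawiuraar/ → muidalegawiuraar.
Rule 2 (pre-rhotic lowering): /u/ is a high vowel immediately before /r/, so it lowers to [o]. /muidalegawiuraar/ → muidalegawioraar.

muidalegawioraar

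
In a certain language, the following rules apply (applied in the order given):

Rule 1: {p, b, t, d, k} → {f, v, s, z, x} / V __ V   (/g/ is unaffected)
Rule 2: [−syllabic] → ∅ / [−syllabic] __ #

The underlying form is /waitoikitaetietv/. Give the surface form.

waisoixisaesiet

Rule 1 (intervocalic spirantization): /t/ is a stop between vowels /i/ and /o/, so it spirantizes to the fricative [s]. /k/ is a stop between vowels /i/ and /i/, so it spirantizes to the fricative [x]. /t/ is a stop between vowels /i/ and /a/, so it spirantizes to the fricative [s]. /t/ is a stop between vowels /e/ and /i/, so it spirantizes to the fricative [s]. /waitoikitaetietv/ → waisoixisaesietv.
Rule 2 (final cluster simplification): /v/ is the second consonant of a word-final cluster /tv/, so it deletes. /waisoixisaesietv/ → waisoixisaesiet.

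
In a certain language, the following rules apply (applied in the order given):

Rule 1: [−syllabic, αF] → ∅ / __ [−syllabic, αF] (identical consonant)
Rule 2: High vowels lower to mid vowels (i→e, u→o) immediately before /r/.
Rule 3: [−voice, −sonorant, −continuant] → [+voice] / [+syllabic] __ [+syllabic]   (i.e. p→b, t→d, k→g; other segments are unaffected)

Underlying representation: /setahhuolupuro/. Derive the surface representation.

sedahuoluboro

Rule 1 (degemination): /hh/ is a geminate; the first /h/ deletes. /setahhuolupuro/ → setahuolupuro.
Rule 2 (pre-rhotic lowering): /u/ is a high vowel immediately before /r/, so it lowers to [o]. /setahuolupuro/ → setahuoluporo.
Rule 3 (intervocalic voicing): /t/ is a voiceless stop between vowels /e/ and /a/, so it voices to [d]. /p/ is a voiceless stop between vowels /u/ and /o/, so it voices to [b]. /setahuoluporo/ → sedahuoluboro.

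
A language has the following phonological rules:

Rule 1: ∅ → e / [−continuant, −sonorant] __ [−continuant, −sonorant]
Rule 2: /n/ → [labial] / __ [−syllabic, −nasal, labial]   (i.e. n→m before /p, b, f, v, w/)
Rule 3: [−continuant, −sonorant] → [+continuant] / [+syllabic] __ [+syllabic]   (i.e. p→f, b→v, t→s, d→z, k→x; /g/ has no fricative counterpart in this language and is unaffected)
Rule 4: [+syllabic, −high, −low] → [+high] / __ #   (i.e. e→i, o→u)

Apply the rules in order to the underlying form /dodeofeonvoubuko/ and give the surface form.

dozeofeomvouvuxu

Rule 1 (stop-cluster e-epenthesis): no segment meets the environment; /dodeofeonvoubuko/ is unchanged.
Rule 2 (nasal place assimilation): /n/ precedes the labial consonant /v/, so it assimilates in place to [m]. /dodeofeonvoubuko/ → dodeofeomvoubuko.
Rule 3 (intervocalic spirantization): /d/ is a stop between vowels /o/ and /e/, so it spirantizes to the fricative [z]. /b/ is a stop between vowels /u/ and /u/, so it spirantizes to the fricative [v]. /k/ is a stop between vowels /u/ and /o/, so it spirantizes to the fricative [x]. /dodeofeomvoubuko/ → dozeofeomvouvuxo.
Rule 4 (final vowel raising): /o/ is a mid vowel in word-final position, so it raises to [u]. /dozeofeomvouvuxo/ → dozeofeomvouvuxu.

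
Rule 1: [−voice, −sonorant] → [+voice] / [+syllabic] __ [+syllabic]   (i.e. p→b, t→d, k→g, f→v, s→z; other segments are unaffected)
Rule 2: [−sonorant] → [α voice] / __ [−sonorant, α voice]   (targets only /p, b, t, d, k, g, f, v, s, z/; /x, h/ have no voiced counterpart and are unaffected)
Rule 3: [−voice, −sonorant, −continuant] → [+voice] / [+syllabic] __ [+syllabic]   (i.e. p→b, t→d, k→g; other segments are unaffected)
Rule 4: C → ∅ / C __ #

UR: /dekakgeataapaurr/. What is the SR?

Rule 1 (intervocalic voicing): /k/ is a voiceless obstruent between vowels /e/ and /a/, so it voices to [g]. /t/ is a voiceless obstruent between vowels /a/ and /a/, so it voices to [d]. /p/ is a voiceless obstruent between vowels /a/ and /a/, so it voices to [b]. /dekakgeataapaurr/ → degakgeadaabaurr.
Rule 2 (regressive voicing assimilation): /k/ precedes the voiced obstruent /g/, so it voices to [g] by assimilation. /degakgeadaabaurr/ → degaggeadaabaurr.
Rule 3 (intervocalic voicing): no segment meets the environment; /degaggeadaabaurr/ is unchanged.
Rule 4 (final cluster simplification): /r/ is the second consonant of a word-final cluster /rr/, so it deletes. /degaggeadaabaurr/ → degaggeadaabaur.

degaggeadaabaur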